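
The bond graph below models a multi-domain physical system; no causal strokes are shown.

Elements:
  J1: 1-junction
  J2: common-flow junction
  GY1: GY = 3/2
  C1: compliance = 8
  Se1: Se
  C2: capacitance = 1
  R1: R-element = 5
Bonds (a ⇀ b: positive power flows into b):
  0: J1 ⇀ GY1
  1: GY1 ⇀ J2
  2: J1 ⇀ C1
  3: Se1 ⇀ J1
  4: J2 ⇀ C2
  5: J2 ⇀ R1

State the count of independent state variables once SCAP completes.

bond 3 |J1  (source Se1 imposes e)
bond 2 |J1  (C1 integral (e out))
bond 0 |GY1  (closing 1-jn rule on J1)
bond 1 |GY1  (through GY1, causality inverts; strokes same side of GY1)
bond 4 |J2  (J2 flow already set via bond 1)
bond 5 |J2  (common-f at J2 fixed by 1)

2  (C1, C2 all integral)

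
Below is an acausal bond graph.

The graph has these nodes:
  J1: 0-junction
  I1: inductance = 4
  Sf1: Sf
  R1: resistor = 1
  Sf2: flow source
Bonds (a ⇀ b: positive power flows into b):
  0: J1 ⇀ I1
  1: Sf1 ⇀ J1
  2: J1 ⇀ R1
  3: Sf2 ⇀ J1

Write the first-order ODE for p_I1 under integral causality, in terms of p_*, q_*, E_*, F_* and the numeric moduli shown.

dp_I1/dt = F_Sf1 + F_Sf2 - p_I1/4

b1 |Sf1  (source Sf1 imposes f)
b3 |Sf2  (Sf2 fixes flow; stroke at Sf2)
b0 |I1  (I1 integral (f out))
b2 |J1  (J1 needs exactly one e-in)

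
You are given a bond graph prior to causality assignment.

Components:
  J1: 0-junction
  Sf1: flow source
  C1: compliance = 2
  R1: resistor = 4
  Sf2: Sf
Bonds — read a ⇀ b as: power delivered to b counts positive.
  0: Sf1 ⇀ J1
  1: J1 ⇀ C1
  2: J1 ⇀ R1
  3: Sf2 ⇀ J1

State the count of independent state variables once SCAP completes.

bond 0 →Sf1  (Sf1 (Sf) sets flow on bond)
bond 3 →Sf2  (Sf2 (Sf) sets flow on bond)
bond 1 →J1  (C1 integral (e out))
bond 2 →R1  (common-e at J1 fixed by 1)

1  (C1 all integral)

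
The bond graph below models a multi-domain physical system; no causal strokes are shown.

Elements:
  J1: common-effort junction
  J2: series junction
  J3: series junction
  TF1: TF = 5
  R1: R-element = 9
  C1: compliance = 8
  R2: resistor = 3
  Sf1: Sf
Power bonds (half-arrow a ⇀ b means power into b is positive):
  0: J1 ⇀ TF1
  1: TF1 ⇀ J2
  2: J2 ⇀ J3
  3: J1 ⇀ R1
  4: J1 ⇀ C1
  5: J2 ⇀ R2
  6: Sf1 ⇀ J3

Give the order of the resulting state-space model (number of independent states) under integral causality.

1  (C1 all integral)

#6 stroke at Sf1  (Sf1 fixes flow; stroke at Sf1)
#2 stroke at J3  (common-f at J3 fixed by 6)
#1 stroke at J2  (J2 flow already set via bond 2)
#5 stroke at J2  (common-f at J2 fixed by 2)
#0 stroke at TF1  (through TF1, causality passes straight; one stroke at TF1)
#4 stroke at J1  (C1: C, integral causality)
#3 stroke at R1  (J1 effort already set via bond 4)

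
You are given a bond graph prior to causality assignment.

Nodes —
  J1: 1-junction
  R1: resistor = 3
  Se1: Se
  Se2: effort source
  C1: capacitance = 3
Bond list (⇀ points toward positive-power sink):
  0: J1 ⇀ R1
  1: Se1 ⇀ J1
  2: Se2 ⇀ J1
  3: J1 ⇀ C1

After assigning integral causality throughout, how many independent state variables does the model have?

1  (C1 all integral)

bond 1 |J1  (Se1 (Se) sets effort on bond)
bond 2 |J1  (Se2 fixes effort; stroke away)
bond 3 |J1  (C1 outputs effort q/C1)
bond 0 |R1  (J1: last free bond brings flow in)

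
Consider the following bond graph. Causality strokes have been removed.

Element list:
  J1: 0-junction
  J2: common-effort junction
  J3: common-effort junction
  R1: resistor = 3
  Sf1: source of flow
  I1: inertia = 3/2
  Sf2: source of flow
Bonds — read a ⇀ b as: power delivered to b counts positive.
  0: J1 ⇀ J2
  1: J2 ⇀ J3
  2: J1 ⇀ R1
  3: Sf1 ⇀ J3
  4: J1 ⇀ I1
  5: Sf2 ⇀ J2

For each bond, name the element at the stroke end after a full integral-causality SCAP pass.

bond 0 stroke at J2
bond 1 stroke at J3
bond 2 stroke at J1
bond 3 stroke at Sf1
bond 4 stroke at I1
bond 5 stroke at Sf2

#3 stroke at Sf1  (Sf1 fixes flow; stroke at Sf1)
#5 stroke at Sf2  (Sf2 (Sf) sets flow on bond)
#1 stroke at J3  (closing 0-jn rule on J3)
#0 stroke at J2  (J2 needs exactly one e-in)
#4 stroke at I1  (prefer integral on I1)
#2 stroke at J1  (closing 0-jn rule on J1)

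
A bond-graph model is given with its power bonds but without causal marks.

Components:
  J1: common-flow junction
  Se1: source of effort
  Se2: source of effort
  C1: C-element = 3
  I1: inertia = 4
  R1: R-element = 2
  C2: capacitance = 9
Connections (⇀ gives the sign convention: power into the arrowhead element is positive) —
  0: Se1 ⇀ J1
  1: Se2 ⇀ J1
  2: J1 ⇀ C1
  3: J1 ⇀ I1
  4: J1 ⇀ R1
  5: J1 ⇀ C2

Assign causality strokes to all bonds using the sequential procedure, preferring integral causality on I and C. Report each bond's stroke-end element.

bond 0 |J1
bond 1 |J1
bond 2 |J1
bond 3 |I1
bond 4 |J1
bond 5 |J1

b0 stroke→J1  (Se1 (Se) sets effort on bond)
b1 stroke→J1  (Se2: effort source, stroke at far end)
b2 stroke→J1  (C1 integral (e out))
b3 stroke→I1  (I1 integral (f out))
b4 stroke→J1  (1-jn J1 has f-setter on 3)
b5 stroke→J1  (common-f at J1 fixed by 3)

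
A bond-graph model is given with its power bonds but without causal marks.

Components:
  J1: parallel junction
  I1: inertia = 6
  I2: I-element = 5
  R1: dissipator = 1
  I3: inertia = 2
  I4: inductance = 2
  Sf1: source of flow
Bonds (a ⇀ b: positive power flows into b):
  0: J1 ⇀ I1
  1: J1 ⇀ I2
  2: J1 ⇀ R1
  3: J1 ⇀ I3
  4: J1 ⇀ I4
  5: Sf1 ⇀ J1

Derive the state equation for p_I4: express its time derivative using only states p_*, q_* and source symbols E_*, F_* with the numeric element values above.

β5 stroke→Sf1  (Sf1 (Sf) sets flow on bond)
β0 stroke→I1  (prefer integral on I1)
β1 stroke→I2  (I2 integral (f out))
β3 stroke→I3  (I3 outputs flow p/I3)
β4 stroke→I4  (I4: I, integral causality)
β2 stroke→J1  (only one effort-in slot at J1)

dp_I4/dt = F_Sf1 - p_I1/6 - p_I2/5 - p_I3/2 - p_I4/2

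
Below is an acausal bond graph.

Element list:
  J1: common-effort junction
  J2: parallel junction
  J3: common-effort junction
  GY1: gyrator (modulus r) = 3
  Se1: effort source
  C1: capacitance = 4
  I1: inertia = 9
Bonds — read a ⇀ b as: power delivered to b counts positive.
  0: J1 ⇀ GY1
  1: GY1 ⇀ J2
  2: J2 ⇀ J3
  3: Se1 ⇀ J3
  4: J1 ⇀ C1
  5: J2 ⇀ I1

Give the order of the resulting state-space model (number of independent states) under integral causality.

2  (C1, I1 all integral)

b3 stroke→J3  (Se1: effort source, stroke at far end)
b2 stroke→J2  (J3 effort already set via bond 3)
b1 stroke→GY1  (J2 effort already set via bond 2)
b5 stroke→I1  (common-e at J2 fixed by 2)
b0 stroke→GY1  (through GY1, causality inverts; strokes same side of GY1)
b4 stroke→J1  (J1: last free bond brings effort in)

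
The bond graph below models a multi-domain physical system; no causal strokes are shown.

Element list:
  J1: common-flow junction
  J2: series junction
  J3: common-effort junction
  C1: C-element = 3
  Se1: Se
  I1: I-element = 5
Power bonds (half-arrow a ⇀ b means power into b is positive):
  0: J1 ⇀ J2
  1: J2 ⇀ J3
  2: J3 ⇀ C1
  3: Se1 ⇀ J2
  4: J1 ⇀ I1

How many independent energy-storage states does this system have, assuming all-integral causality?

#3 →J2  (Se1: effort source, stroke at far end)
#2 →J3  (C1: C, integral causality)
#1 →J2  (J3 effort already set via bond 2)
#0 →J1  (only one flow-in slot at J2)
#4 →I1  (J1 needs exactly one f-in)

2  (C1, I1 all integral)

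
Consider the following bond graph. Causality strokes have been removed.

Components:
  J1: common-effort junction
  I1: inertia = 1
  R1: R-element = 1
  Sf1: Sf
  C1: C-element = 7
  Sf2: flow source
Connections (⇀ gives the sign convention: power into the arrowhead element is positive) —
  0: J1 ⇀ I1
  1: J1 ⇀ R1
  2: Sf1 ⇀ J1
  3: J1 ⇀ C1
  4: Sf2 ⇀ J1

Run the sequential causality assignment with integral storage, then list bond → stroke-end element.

β0 stroke at I1
β1 stroke at R1
β2 stroke at Sf1
β3 stroke at J1
β4 stroke at Sf2

β2 stroke at Sf1  (source Sf1 imposes f)
β4 stroke at Sf2  (source Sf2 imposes f)
β0 stroke at I1  (I1 integral (f out))
β3 stroke at J1  (C1: C, integral causality)
β1 stroke at R1  (J1 effort already set via bond 3)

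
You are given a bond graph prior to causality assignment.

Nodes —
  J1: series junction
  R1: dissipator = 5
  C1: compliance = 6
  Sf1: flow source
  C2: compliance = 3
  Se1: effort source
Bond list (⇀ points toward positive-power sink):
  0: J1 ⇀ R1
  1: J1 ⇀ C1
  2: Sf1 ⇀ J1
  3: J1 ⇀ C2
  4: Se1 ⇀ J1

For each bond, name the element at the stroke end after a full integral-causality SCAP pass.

β0 →J1
β1 →J1
β2 →Sf1
β3 →J1
β4 →J1

b2 stroke at Sf1  (source Sf1 imposes f)
b4 stroke at J1  (Se1 fixes effort; stroke away)
b0 stroke at J1  (J1 flow already set via bond 2)
b1 stroke at J1  (common-f at J1 fixed by 2)
b3 stroke at J1  (J1: bond 2 brought flow, rest push out)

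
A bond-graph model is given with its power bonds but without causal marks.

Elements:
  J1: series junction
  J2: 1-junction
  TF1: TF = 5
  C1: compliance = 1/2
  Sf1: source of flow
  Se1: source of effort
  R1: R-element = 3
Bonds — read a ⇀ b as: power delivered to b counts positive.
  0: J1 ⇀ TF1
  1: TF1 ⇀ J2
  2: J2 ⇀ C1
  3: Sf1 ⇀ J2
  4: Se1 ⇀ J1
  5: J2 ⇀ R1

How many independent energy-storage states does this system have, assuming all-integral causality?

bond 3 →Sf1  (source Sf1 imposes f)
bond 4 →J1  (Se1 fixes effort; stroke away)
bond 0 →TF1  (only one flow-in slot at J1)
bond 1 →J2  (common-f at J2 fixed by 3)
bond 2 →J2  (J2 flow already set via bond 3)
bond 5 →J2  (J2: bond 3 brought flow, rest push out)

1  (C1 all integral)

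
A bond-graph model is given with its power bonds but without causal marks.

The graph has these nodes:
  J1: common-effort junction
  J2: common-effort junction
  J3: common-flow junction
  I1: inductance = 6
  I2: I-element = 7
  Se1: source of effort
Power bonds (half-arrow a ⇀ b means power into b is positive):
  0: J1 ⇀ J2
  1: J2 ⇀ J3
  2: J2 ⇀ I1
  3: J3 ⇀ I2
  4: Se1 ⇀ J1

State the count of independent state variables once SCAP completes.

2  (I1, I2 all integral)

bond 4 stroke→J1  (Se1 fixes effort; stroke away)
bond 0 stroke→J2  (0-jn J1 has e-setter on 4)
bond 1 stroke→J3  (J2: bond 0 brought effort, rest push out)
bond 2 stroke→I1  (0-jn J2 has e-setter on 0)
bond 3 stroke→I2  (closing 1-jn rule on J3)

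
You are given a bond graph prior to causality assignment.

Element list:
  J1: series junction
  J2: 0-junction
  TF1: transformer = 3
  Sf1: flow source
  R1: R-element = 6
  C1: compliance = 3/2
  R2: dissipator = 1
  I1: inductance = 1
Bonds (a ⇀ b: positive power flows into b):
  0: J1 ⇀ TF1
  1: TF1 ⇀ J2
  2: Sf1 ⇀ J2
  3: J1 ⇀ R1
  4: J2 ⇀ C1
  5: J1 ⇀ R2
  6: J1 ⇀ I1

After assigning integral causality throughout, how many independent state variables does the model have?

#2 |Sf1  (source Sf1 imposes f)
#4 |J2  (C1: C, integral causality)
#1 |TF1  (J2: bond 4 brought effort, rest push out)
#0 |J1  (TF1: transformer flips bond 1)
#6 |I1  (I1 outputs flow p/I1)
#3 |J1  (J1: bond 6 brought flow, rest push out)
#5 |J1  (J1: bond 6 brought flow, rest push out)

2  (C1, I1 all integral)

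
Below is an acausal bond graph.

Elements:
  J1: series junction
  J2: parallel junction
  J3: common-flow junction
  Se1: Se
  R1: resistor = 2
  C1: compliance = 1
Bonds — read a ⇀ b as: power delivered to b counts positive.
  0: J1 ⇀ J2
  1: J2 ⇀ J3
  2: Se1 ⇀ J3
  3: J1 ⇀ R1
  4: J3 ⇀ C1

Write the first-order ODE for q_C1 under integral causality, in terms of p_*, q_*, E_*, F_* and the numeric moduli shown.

dq_C1/dt = E_Se1/2 - q_C1/2

b2 stroke at J3  (Se1 fixes effort; stroke away)
b4 stroke at J3  (C1: C, integral causality)
b1 stroke at J2  (J3: last free bond brings flow in)
b0 stroke at J1  (J2: bond 1 brought effort, rest push out)
b3 stroke at R1  (J1 needs exactly one f-in)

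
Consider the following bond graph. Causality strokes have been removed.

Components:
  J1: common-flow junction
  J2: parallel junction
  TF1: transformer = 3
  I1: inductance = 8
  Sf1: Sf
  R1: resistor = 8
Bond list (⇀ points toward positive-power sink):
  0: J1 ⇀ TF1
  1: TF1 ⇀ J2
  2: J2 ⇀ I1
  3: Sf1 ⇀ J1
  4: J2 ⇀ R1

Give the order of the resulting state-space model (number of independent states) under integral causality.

1  (I1 all integral)

b3 stroke at Sf1  (Sf1: flow source, stroke at near end)
b0 stroke at J1  (J1: bond 3 brought flow, rest push out)
b1 stroke at TF1  (TF1 one-in-one-out from 0)
b2 stroke at I1  (I1 outputs flow p/I1)
b4 stroke at J2  (only one effort-in slot at J2)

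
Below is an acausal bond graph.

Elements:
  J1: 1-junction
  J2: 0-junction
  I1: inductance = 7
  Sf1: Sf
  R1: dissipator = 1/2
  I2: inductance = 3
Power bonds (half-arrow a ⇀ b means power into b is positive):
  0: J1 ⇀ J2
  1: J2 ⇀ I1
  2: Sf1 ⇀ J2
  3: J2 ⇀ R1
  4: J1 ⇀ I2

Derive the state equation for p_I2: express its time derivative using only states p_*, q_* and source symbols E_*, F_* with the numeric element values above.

#2 stroke at Sf1  (Sf1: flow source, stroke at near end)
#1 stroke at I1  (I1 integral (f out))
#4 stroke at I2  (I2 integral (f out))
#0 stroke at J1  (1-jn J1 has f-setter on 4)
#3 stroke at J2  (J2: last free bond brings effort in)

dp_I2/dt = -F_Sf1/2 + p_I1/14 - p_I2/6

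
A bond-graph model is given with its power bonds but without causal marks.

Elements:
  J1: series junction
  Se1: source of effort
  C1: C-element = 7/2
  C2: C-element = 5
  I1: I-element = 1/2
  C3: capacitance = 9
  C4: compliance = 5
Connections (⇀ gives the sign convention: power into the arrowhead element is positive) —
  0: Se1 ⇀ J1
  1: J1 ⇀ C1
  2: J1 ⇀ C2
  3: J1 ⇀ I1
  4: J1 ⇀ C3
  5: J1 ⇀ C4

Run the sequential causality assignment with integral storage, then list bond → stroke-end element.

bond 0 stroke→J1  (Se1: effort source, stroke at far end)
bond 1 stroke→J1  (prefer integral on C1)
bond 2 stroke→J1  (prefer integral on C2)
bond 3 stroke→I1  (I1 integral (f out))
bond 4 stroke→J1  (J1: bond 3 brought flow, rest push out)
bond 5 stroke→J1  (J1: bond 3 brought flow, rest push out)

b0 |J1
b1 |J1
b2 |J1
b3 |I1
b4 |J1
b5 |J1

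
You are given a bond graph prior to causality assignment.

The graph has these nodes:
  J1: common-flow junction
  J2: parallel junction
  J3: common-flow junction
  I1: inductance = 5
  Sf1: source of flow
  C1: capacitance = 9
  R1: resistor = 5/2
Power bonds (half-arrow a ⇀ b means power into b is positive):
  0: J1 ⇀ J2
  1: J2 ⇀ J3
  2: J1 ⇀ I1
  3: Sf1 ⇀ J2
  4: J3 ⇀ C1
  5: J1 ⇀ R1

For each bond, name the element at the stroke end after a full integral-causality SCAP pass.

b3 |Sf1  (Sf1 (Sf) sets flow on bond)
b2 |I1  (I1 integral (f out))
b0 |J1  (1-jn J1 has f-setter on 2)
b5 |J1  (common-f at J1 fixed by 2)
b1 |J2  (J2: last free bond brings effort in)
b4 |J3  (common-f at J3 fixed by 1)

b0 |J1
b1 |J2
b2 |I1
b3 |Sf1
b4 |J3
b5 |J1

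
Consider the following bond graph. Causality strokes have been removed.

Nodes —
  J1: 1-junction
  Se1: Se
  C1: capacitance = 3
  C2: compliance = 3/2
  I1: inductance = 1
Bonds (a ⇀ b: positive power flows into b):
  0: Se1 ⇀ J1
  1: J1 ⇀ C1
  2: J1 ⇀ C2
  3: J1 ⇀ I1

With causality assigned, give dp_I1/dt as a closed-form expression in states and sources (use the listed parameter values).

dp_I1/dt = E_Se1 - q_C1/3 - 2*q_C2/3

β0 →J1  (source Se1 imposes e)
β1 →J1  (C1 integral (e out))
β2 →J1  (prefer integral on C2)
β3 →I1  (J1: last free bond brings flow in)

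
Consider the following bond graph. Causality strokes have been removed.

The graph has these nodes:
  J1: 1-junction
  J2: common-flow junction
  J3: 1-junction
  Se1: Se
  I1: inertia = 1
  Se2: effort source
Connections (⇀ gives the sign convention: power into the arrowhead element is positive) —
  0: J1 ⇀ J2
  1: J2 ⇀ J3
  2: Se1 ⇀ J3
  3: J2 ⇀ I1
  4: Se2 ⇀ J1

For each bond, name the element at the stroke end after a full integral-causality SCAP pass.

bond 0 stroke→J2
bond 1 stroke→J2
bond 2 stroke→J3
bond 3 stroke→I1
bond 4 stroke→J1

#2 stroke→J3  (Se1: effort source, stroke at far end)
#4 stroke→J1  (Se2 (Se) sets effort on bond)
#0 stroke→J2  (J1: last free bond brings flow in)
#1 stroke→J2  (J3 needs exactly one f-in)
#3 stroke→I1  (J2: last free bond brings flow in)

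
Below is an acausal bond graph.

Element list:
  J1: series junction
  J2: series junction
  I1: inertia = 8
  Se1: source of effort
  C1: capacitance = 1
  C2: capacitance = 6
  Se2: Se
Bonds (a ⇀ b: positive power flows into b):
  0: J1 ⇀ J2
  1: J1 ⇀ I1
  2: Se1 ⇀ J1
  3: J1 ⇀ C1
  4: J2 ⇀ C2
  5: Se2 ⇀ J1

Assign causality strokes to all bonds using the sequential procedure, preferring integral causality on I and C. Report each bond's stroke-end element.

bond 2 stroke at J1  (Se1 fixes effort; stroke away)
bond 5 stroke at J1  (Se2 fixes effort; stroke away)
bond 1 stroke at I1  (prefer integral on I1)
bond 0 stroke at J1  (J1: bond 1 brought flow, rest push out)
bond 3 stroke at J1  (common-f at J1 fixed by 1)
bond 4 stroke at J2  (1-jn J2 has f-setter on 0)

β0 stroke at J1
β1 stroke at I1
β2 stroke at J1
β3 stroke at J1
β4 stroke at J2
β5 stroke at J1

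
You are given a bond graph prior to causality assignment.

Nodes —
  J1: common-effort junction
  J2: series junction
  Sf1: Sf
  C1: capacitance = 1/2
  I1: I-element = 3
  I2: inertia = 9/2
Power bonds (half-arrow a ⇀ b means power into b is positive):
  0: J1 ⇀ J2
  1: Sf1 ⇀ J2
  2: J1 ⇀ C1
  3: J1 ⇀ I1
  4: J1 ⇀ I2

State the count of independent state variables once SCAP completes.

3  (C1, I1, I2 all integral)

bond 1 stroke→Sf1  (Sf1 (Sf) sets flow on bond)
bond 0 stroke→J2  (J2 flow already set via bond 1)
bond 2 stroke→J1  (prefer integral on C1)
bond 3 stroke→I1  (J1 effort already set via bond 2)
bond 4 stroke→I2  (J1: bond 2 brought effort, rest push out)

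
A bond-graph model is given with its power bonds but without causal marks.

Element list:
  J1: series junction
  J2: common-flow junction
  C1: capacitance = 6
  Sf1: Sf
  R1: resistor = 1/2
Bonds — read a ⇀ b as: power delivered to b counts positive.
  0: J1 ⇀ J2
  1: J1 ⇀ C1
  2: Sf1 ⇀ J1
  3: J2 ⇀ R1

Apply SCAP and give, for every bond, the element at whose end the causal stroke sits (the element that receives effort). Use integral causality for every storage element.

#2 |Sf1  (Sf1: flow source, stroke at near end)
#0 |J1  (J1 flow already set via bond 2)
#1 |J1  (1-jn J1 has f-setter on 2)
#3 |J2  (J2: bond 0 brought flow, rest push out)

β0 |J1
β1 |J1
β2 |Sf1
β3 |J2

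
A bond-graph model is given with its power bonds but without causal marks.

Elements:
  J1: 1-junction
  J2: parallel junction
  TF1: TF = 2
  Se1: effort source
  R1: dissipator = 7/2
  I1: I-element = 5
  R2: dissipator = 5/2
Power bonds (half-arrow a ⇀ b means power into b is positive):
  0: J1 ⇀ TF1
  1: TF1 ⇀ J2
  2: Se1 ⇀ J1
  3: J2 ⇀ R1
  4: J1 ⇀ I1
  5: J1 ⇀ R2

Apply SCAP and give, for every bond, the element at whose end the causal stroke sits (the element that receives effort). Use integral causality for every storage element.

bond 2 |J1  (Se1 fixes effort; stroke away)
bond 4 |I1  (prefer integral on I1)
bond 0 |J1  (common-f at J1 fixed by 4)
bond 5 |J1  (1-jn J1 has f-setter on 4)
bond 1 |TF1  (TF TF1: opposite of bond 0)
bond 3 |J2  (J2: last free bond brings effort in)

b0 stroke→J1
b1 stroke→TF1
b2 stroke→J1
b3 stroke→J2
b4 stroke→I1
b5 stroke→J1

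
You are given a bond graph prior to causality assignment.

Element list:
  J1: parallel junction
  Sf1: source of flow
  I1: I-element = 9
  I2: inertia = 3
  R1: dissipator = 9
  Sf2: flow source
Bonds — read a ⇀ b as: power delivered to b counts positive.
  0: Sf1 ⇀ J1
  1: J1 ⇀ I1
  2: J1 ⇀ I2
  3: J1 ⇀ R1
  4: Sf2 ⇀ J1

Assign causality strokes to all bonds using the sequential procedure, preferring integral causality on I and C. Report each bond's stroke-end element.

b0 stroke→Sf1  (Sf1 (Sf) sets flow on bond)
b4 stroke→Sf2  (Sf2 fixes flow; stroke at Sf2)
b1 stroke→I1  (I1: I, integral causality)
b2 stroke→I2  (I2: I, integral causality)
b3 stroke→J1  (J1 needs exactly one e-in)

bond 0 |Sf1
bond 1 |I1
bond 2 |I2
bond 3 |J1
bond 4 |Sf2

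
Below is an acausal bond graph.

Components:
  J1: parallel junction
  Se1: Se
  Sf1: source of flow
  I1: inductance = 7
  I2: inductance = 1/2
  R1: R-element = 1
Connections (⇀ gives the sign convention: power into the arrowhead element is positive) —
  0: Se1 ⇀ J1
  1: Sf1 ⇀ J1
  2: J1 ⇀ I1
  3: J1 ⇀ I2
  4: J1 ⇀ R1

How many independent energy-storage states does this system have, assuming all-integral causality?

bond 0 →J1  (Se1 fixes effort; stroke away)
bond 1 →Sf1  (source Sf1 imposes f)
bond 2 →I1  (0-jn J1 has e-setter on 0)
bond 3 →I2  (J1: bond 0 brought effort, rest push out)
bond 4 →R1  (common-e at J1 fixed by 0)

2  (I1, I2 all integral)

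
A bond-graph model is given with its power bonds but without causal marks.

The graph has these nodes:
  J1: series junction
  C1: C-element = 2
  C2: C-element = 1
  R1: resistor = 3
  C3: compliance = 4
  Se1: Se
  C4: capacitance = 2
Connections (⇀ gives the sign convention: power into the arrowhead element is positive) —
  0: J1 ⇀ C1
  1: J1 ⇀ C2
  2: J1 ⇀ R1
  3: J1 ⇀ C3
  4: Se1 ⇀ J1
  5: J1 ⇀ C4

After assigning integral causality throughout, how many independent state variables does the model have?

β4 stroke at J1  (Se1 fixes effort; stroke away)
β0 stroke at J1  (C1: C, integral causality)
β1 stroke at J1  (C2: C, integral causality)
β3 stroke at J1  (C3 outputs effort q/C3)
β5 stroke at J1  (C4 integral (e out))
β2 stroke at R1  (closing 1-jn rule on J1)

4  (C1, C2, C3, C4 all integral)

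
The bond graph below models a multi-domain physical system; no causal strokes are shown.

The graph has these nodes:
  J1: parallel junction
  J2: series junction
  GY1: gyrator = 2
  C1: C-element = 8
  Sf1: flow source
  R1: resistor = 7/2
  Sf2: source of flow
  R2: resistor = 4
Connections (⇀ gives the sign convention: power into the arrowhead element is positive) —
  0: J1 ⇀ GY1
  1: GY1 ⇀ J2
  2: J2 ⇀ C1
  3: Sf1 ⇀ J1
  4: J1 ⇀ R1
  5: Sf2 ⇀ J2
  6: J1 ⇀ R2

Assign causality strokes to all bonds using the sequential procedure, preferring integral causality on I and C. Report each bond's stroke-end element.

b3 stroke→Sf1  (source Sf1 imposes f)
b5 stroke→Sf2  (source Sf2 imposes f)
b1 stroke→J2  (J2 flow already set via bond 5)
b2 stroke→J2  (1-jn J2 has f-setter on 5)
b0 stroke→J1  (GY GY1: same side as bond 1)
b4 stroke→R1  (J1 effort already set via bond 0)
b6 stroke→R2  (0-jn J1 has e-setter on 0)

β0 stroke→J1
β1 stroke→J2
β2 stroke→J2
β3 stroke→Sf1
β4 stroke→R1
β5 stroke→Sf2
β6 stroke→R2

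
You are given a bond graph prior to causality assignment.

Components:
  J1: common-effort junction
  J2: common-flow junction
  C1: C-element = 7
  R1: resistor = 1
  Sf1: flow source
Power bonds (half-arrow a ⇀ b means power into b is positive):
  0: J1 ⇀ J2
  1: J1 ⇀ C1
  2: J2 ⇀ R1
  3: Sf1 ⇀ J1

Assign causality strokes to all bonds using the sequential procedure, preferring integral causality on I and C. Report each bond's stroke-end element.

β0 stroke→J2
β1 stroke→J1
β2 stroke→R1
β3 stroke→Sf1

bond 3 |Sf1  (source Sf1 imposes f)
bond 1 |J1  (prefer integral on C1)
bond 0 |J2  (common-e at J1 fixed by 1)
bond 2 |R1  (J2 needs exactly one f-in)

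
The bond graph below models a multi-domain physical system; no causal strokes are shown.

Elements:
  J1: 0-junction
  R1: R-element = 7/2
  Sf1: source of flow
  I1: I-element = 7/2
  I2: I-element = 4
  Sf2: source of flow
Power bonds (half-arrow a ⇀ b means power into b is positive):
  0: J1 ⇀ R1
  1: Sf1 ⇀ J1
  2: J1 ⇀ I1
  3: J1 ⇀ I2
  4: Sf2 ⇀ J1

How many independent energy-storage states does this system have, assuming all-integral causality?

bond 1 |Sf1  (Sf1 (Sf) sets flow on bond)
bond 4 |Sf2  (source Sf2 imposes f)
bond 2 |I1  (prefer integral on I1)
bond 3 |I2  (I2: I, integral causality)
bond 0 |J1  (J1: last free bond brings effort in)

2  (I1, I2 all integral)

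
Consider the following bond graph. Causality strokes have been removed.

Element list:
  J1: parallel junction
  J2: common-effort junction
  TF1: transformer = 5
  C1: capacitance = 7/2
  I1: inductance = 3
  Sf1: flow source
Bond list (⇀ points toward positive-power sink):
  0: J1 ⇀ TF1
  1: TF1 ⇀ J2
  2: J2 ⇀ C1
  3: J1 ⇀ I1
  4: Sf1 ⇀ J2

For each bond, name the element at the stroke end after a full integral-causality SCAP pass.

#0 →J1
#1 →TF1
#2 →J2
#3 →I1
#4 →Sf1

b4 stroke at Sf1  (Sf1 (Sf) sets flow on bond)
b2 stroke at J2  (prefer integral on C1)
b1 stroke at TF1  (0-jn J2 has e-setter on 2)
b0 stroke at J1  (through TF1, causality passes straight; one stroke at TF1)
b3 stroke at I1  (0-jn J1 has e-setter on 0)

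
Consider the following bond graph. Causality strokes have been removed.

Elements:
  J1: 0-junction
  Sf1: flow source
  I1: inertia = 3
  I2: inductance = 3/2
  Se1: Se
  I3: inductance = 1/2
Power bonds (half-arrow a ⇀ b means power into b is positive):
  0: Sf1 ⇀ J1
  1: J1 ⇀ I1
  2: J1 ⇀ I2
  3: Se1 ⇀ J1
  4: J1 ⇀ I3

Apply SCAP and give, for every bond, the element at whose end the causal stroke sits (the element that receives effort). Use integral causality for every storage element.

β0 |Sf1  (Sf1 fixes flow; stroke at Sf1)
β3 |J1  (Se1 (Se) sets effort on bond)
β1 |I1  (J1 effort already set via bond 3)
β2 |I2  (J1: bond 3 brought effort, rest push out)
β4 |I3  (J1 effort already set via bond 3)

β0 stroke→Sf1
β1 stroke→I1
β2 stroke→I2
β3 stroke→J1
β4 stroke→I3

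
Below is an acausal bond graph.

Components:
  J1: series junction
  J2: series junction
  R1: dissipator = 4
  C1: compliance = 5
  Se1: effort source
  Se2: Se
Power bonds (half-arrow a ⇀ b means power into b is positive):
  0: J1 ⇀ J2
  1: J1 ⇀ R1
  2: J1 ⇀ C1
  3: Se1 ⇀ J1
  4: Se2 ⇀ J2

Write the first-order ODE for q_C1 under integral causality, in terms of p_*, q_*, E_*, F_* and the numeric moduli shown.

#3 stroke→J1  (Se1: effort source, stroke at far end)
#4 stroke→J2  (Se2 fixes effort; stroke away)
#0 stroke→J1  (J2 needs exactly one f-in)
#2 stroke→J1  (C1: C, integral causality)
#1 stroke→R1  (only one flow-in slot at J1)

dq_C1/dt = E_Se1/4 + E_Se2/4 - q_C1/20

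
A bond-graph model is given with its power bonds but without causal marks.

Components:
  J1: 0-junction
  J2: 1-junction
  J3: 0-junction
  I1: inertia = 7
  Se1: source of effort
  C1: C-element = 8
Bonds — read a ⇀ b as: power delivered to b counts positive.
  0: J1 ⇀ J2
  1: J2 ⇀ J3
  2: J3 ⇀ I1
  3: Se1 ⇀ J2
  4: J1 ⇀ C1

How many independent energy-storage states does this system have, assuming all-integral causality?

#3 stroke at J2  (Se1: effort source, stroke at far end)
#2 stroke at I1  (I1: I, integral causality)
#1 stroke at J3  (J3 needs exactly one e-in)
#0 stroke at J2  (J2 flow already set via bond 1)
#4 stroke at J1  (J1 needs exactly one e-in)

2  (C1, I1 all integral)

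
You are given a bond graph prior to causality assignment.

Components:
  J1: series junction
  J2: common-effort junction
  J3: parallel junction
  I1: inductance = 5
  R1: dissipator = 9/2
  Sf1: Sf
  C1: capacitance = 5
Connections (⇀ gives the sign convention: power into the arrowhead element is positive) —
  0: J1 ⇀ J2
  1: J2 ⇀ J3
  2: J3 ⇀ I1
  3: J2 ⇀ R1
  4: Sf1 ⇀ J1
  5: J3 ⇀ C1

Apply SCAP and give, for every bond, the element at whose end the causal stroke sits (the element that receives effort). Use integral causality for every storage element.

bond 0 →J1
bond 1 →J2
bond 2 →I1
bond 3 →R1
bond 4 →Sf1
bond 5 →J3

bond 4 |Sf1  (source Sf1 imposes f)
bond 0 |J1  (1-jn J1 has f-setter on 4)
bond 2 |I1  (I1 integral (f out))
bond 5 |J3  (C1 outputs effort q/C1)
bond 1 |J2  (J3 effort already set via bond 5)
bond 3 |R1  (common-e at J2 fixed by 1)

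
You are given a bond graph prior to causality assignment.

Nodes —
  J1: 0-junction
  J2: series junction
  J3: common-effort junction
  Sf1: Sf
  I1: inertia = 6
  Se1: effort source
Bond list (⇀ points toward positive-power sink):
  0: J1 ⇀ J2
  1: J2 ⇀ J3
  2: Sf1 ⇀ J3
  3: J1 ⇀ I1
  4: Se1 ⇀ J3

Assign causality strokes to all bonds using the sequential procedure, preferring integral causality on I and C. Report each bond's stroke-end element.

bond 2 stroke at Sf1  (Sf1 fixes flow; stroke at Sf1)
bond 4 stroke at J3  (source Se1 imposes e)
bond 1 stroke at J2  (common-e at J3 fixed by 4)
bond 0 stroke at J1  (J2 needs exactly one f-in)
bond 3 stroke at I1  (0-jn J1 has e-setter on 0)

β0 →J1
β1 →J2
β2 →Sf1
β3 →I1
β4 →J3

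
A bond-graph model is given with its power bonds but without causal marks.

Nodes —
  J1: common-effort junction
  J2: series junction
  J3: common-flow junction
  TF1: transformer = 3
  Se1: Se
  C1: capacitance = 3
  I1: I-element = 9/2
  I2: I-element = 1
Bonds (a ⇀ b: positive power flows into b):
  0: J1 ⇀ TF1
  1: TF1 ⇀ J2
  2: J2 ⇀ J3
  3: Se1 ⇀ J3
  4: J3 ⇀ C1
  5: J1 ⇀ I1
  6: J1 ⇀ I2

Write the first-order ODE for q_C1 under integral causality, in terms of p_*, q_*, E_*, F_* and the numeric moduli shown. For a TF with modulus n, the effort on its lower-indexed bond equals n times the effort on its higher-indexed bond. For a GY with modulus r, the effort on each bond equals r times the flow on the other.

dq_C1/dt = -2*p_I1/3 - 3*p_I2

bond 3 stroke at J3  (source Se1 imposes e)
bond 4 stroke at J3  (C1 outputs effort q/C1)
bond 2 stroke at J2  (J3 needs exactly one f-in)
bond 1 stroke at TF1  (J2 needs exactly one f-in)
bond 0 stroke at J1  (TF1: transformer flips bond 1)
bond 5 stroke at I1  (common-e at J1 fixed by 0)
bond 6 stroke at I2  (J1 effort already set via bond 0)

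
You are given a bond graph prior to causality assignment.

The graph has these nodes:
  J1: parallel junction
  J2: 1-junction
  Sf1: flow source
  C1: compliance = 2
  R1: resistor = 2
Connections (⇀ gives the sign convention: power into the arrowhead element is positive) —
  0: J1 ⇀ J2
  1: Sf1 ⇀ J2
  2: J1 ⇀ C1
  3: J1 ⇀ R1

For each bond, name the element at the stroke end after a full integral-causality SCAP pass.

#1 |Sf1  (source Sf1 imposes f)
#0 |J2  (J2 flow already set via bond 1)
#2 |J1  (C1 outputs effort q/C1)
#3 |R1  (J1: bond 2 brought effort, rest push out)

#0 →J2
#1 →Sf1
#2 →J1
#3 →R1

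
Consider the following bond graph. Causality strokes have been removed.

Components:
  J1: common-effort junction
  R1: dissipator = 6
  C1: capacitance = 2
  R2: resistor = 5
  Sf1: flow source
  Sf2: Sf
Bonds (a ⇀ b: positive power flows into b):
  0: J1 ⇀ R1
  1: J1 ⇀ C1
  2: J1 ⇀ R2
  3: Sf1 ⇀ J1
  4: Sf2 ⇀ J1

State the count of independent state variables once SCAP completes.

bond 3 →Sf1  (Sf1 fixes flow; stroke at Sf1)
bond 4 →Sf2  (Sf2: flow source, stroke at near end)
bond 1 →J1  (C1: C, integral causality)
bond 0 →R1  (J1: bond 1 brought effort, rest push out)
bond 2 →R2  (common-e at J1 fixed by 1)

1  (C1 all integral)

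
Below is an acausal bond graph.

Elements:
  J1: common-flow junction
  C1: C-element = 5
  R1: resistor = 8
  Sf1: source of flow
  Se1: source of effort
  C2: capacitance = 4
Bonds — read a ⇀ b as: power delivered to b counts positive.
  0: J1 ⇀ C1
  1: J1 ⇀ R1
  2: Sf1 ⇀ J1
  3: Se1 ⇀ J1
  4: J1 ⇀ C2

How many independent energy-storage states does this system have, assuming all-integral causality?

2  (C1, C2 all integral)

β2 stroke at Sf1  (Sf1 fixes flow; stroke at Sf1)
β3 stroke at J1  (Se1 (Se) sets effort on bond)
β0 stroke at J1  (J1: bond 2 brought flow, rest push out)
β1 stroke at J1  (1-jn J1 has f-setter on 2)
β4 stroke at J1  (1-jn J1 has f-setter on 2)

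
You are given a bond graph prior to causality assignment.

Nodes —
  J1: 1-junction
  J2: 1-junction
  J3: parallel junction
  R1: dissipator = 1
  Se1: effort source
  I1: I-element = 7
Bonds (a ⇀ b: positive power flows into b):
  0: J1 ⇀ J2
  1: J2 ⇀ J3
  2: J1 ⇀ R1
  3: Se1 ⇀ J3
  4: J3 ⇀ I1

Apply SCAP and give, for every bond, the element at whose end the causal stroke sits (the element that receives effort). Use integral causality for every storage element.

β0 stroke→J1
β1 stroke→J2
β2 stroke→R1
β3 stroke→J3
β4 stroke→I1

bond 3 |J3  (Se1: effort source, stroke at far end)
bond 1 |J2  (0-jn J3 has e-setter on 3)
bond 4 |I1  (J3: bond 3 brought effort, rest push out)
bond 0 |J1  (J2: last free bond brings flow in)
bond 2 |R1  (closing 1-jn rule on J1)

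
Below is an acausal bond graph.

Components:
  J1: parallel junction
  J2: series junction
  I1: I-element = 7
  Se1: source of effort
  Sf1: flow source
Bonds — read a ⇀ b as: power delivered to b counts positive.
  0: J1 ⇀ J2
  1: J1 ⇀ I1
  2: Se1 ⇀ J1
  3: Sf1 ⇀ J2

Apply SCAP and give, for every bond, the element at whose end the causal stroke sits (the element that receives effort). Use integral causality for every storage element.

β2 stroke→J1  (Se1 fixes effort; stroke away)
β3 stroke→Sf1  (Sf1 fixes flow; stroke at Sf1)
β0 stroke→J2  (0-jn J1 has e-setter on 2)
β1 stroke→I1  (common-e at J1 fixed by 2)

bond 0 |J2
bond 1 |I1
bond 2 |J1
bond 3 |Sf1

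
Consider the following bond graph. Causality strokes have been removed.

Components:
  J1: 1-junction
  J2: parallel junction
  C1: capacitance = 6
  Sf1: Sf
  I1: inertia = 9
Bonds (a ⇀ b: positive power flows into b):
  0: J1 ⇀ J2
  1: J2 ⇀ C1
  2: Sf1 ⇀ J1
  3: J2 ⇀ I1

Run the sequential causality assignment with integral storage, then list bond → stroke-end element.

#2 →Sf1  (Sf1 (Sf) sets flow on bond)
#0 →J1  (1-jn J1 has f-setter on 2)
#1 →J2  (prefer integral on C1)
#3 →I1  (J2 effort already set via bond 1)

#0 stroke→J1
#1 stroke→J2
#2 stroke→Sf1
#3 stroke→I1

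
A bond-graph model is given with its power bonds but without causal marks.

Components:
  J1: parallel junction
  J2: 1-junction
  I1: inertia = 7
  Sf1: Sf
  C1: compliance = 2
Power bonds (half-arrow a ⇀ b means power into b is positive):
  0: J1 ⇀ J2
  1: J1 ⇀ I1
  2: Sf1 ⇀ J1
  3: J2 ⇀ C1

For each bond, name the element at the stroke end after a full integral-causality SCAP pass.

#2 →Sf1  (Sf1 fixes flow; stroke at Sf1)
#1 →I1  (I1 integral (f out))
#0 →J1  (J1: last free bond brings effort in)
#3 →J2  (J2 flow already set via bond 0)

#0 stroke at J1
#1 stroke at I1
#2 stroke at Sf1
#3 stroke at J2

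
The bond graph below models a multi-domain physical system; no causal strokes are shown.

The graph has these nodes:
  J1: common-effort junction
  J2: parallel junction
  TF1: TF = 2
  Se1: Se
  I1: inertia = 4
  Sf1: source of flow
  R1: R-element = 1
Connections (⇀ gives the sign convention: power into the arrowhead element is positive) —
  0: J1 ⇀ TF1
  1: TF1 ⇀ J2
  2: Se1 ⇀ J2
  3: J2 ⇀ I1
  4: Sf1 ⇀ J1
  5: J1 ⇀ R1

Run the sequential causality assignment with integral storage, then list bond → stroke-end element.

b2 stroke at J2  (Se1 (Se) sets effort on bond)
b4 stroke at Sf1  (Sf1: flow source, stroke at near end)
b1 stroke at TF1  (J2 effort already set via bond 2)
b3 stroke at I1  (common-e at J2 fixed by 2)
b0 stroke at J1  (TF TF1: opposite of bond 1)
b5 stroke at R1  (J1 effort already set via bond 0)

bond 0 stroke at J1
bond 1 stroke at TF1
bond 2 stroke at J2
bond 3 stroke at I1
bond 4 stroke at Sf1
bond 5 stroke at R1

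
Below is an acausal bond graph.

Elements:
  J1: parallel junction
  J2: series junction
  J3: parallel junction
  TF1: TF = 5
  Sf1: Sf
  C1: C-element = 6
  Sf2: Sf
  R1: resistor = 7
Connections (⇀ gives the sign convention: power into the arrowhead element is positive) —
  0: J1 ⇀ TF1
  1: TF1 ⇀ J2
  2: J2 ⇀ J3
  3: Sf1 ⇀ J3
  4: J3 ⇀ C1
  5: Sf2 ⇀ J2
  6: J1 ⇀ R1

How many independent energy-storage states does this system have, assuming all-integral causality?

1  (C1 all integral)

#3 →Sf1  (source Sf1 imposes f)
#5 →Sf2  (Sf2: flow source, stroke at near end)
#1 →J2  (J2 flow already set via bond 5)
#2 →J2  (1-jn J2 has f-setter on 5)
#4 →J3  (only one effort-in slot at J3)
#0 →TF1  (through TF1, causality passes straight; one stroke at TF1)
#6 →J1  (closing 0-jn rule on J1)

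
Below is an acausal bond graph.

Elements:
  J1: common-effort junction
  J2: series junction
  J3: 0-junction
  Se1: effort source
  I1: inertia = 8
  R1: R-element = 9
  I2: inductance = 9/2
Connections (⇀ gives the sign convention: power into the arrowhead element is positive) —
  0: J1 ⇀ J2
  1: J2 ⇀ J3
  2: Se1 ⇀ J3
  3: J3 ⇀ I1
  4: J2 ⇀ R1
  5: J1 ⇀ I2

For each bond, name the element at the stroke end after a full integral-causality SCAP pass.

β0 stroke at J1
β1 stroke at J2
β2 stroke at J3
β3 stroke at I1
β4 stroke at J2
β5 stroke at I2

bond 2 →J3  (Se1 fixes effort; stroke away)
bond 1 →J2  (0-jn J3 has e-setter on 2)
bond 3 →I1  (0-jn J3 has e-setter on 2)
bond 5 →I2  (I2 outputs flow p/I2)
bond 0 →J1  (J1 needs exactly one e-in)
bond 4 →J2  (1-jn J2 has f-setter on 0)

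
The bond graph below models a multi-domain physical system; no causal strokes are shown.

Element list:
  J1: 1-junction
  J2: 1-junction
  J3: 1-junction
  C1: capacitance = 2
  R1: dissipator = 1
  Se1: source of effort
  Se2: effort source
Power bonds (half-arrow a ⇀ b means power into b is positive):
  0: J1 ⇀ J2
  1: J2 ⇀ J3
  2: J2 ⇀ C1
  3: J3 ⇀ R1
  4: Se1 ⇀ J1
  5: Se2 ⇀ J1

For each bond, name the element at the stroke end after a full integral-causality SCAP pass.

bond 4 stroke at J1  (Se1 fixes effort; stroke away)
bond 5 stroke at J1  (Se2 (Se) sets effort on bond)
bond 0 stroke at J2  (closing 1-jn rule on J1)
bond 2 stroke at J2  (C1 outputs effort q/C1)
bond 1 stroke at J3  (only one flow-in slot at J2)
bond 3 stroke at R1  (J3: last free bond brings flow in)

b0 →J2
b1 →J3
b2 →J2
b3 →R1
b4 →J1
b5 →J1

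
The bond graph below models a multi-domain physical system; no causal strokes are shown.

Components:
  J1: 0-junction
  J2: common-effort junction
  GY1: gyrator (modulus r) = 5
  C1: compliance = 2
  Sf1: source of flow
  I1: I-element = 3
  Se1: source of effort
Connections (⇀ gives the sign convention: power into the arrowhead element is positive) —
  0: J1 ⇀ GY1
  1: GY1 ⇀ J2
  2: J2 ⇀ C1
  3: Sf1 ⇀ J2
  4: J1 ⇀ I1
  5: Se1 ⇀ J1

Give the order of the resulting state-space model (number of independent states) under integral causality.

2  (C1, I1 all integral)

b3 →Sf1  (Sf1 fixes flow; stroke at Sf1)
b5 →J1  (Se1: effort source, stroke at far end)
b0 →GY1  (0-jn J1 has e-setter on 5)
b4 →I1  (J1: bond 5 brought effort, rest push out)
b1 →GY1  (GY1 both-in/both-out from 0)
b2 →J2  (closing 0-jn rule on J2)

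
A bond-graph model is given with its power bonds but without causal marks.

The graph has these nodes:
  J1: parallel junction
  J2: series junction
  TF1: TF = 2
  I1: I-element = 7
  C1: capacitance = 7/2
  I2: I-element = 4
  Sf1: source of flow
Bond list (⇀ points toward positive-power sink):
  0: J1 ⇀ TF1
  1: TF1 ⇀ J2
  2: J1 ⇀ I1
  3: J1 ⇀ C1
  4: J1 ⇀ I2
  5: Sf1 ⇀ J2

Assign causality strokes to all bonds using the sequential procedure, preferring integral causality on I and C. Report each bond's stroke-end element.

#0 |TF1
#1 |J2
#2 |I1
#3 |J1
#4 |I2
#5 |Sf1

β5 stroke at Sf1  (Sf1 (Sf) sets flow on bond)
β1 stroke at J2  (J2 flow already set via bond 5)
β0 stroke at TF1  (TF1: transformer flips bond 1)
β2 stroke at I1  (I1: I, integral causality)
β3 stroke at J1  (C1 outputs effort q/C1)
β4 stroke at I2  (J1 effort already set via bond 3)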